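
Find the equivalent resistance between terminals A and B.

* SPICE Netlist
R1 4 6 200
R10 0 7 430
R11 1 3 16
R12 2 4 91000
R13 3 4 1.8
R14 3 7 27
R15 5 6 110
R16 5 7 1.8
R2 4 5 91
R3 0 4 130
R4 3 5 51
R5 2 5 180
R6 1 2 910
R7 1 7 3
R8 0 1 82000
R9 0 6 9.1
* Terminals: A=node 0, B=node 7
The network is not a plain series/parallel combination. Inject a 1 A test current into terminal A (node 0) and return it from terminal B (node 7); then R_eq = V_A / (1 A).
Nodal analysis, taking node 7 as the 0 V reference.
Current source I_test pushes 1 A into node 0 and draws it out of node 7.
KCL at each unknown node (sum of currents leaving = 0; resistances in Ω):
  Node 0: (V_0 - V_4)/130 + (V_0 - V_1)/82000 + (V_0 - V_6)/9.1 + (V_0 - 0)/430 - 1 = 0
  Node 1: (V_1 - V_0)/82000 + (V_1 - V_2)/910 + (V_1 - 0)/3 + (V_1 - V_3)/16 = 0
  Node 2: (V_2 - V_1)/910 + (V_2 - V_5)/180 + (V_2 - V_4)/91000 = 0
  Node 3: (V_3 - V_1)/16 + (V_3 - V_5)/51 + (V_3 - V_4)/1.8 + (V_3 - 0)/27 = 0
  Node 4: (V_4 - V_0)/130 + (V_4 - V_2)/91000 + (V_4 - V_3)/1.8 + (V_4 - V_6)/200 + (V_4 - V_5)/91 = 0
  Node 5: (V_5 - V_2)/180 + (V_5 - V_3)/51 + (V_5 - V_4)/91 + (V_5 - V_6)/110 + (V_5 - 0)/1.8 = 0
  Node 6: (V_6 - V_0)/9.1 + (V_6 - V_4)/200 + (V_6 - V_5)/110 = 0
Collecting terms (coefficients in siemens):
  0.1199·V_0 - 0.0000122·V_1 - 0.007692·V_4 - 0.1099·V_6 = 1
  0.3969·V_1 - 0.0000122·V_0 - 0.001099·V_2 - 0.0625·V_3 = 0
  0.006665·V_2 - 0.001099·V_1 - 0.00001099·V_4 - 0.005556·V_5 = 0
  0.6747·V_3 - 0.0625·V_1 - 0.5556·V_4 - 0.01961·V_5 = 0
  0.5792·V_4 - 0.007692·V_0 - 0.00001099·V_2 - 0.5556·V_3 - 0.01099·V_5 - 0.005·V_6 = 0
  0.6008·V_5 - 0.005556·V_2 - 0.01961·V_3 - 0.01099·V_4 - 0.009091·V_6 = 0
  0.124·V_6 - 0.1099·V_0 - 0.005·V_4 - 0.009091·V_5 = 0
Solving these 7 simultaneous equations (Gaussian elimination) gives:
  V_0 = 47.54 V, V_1 = 0.697 V, V_2 = 0.8647 V, V_3 = 4.402 V
  V_4 = 5.237 V, V_5 = 0.8893 V, V_6 = 42.42 V
R_eq = V_0 / 1 A = 47.54 Ω

Final answer: 47.54 Ω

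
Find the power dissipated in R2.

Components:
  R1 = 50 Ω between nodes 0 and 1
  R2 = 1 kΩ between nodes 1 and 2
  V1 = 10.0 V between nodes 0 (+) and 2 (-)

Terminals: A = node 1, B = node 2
Nodal analysis, taking node 2 as the 0 V reference.
Source V1 fixes V_0 = 10 V.
KCL at each unknown node (sum of currents leaving = 0; resistances in Ω):
  Node 1: (V_1 - 10)/50 + (V_1 - 0)/1000 = 0
Collecting terms: 0.021 × V_1 = 0.2  =>  V_1 = 9.524 V
I_R2 = (V_1 - V_2)/R2 = (9.524 - 0)/1000 = 0.009524 A
P_R2 = I_R2² × R2 = (0.009524)² × 1000 = 0.0907 W

Final answer: 0.0907 W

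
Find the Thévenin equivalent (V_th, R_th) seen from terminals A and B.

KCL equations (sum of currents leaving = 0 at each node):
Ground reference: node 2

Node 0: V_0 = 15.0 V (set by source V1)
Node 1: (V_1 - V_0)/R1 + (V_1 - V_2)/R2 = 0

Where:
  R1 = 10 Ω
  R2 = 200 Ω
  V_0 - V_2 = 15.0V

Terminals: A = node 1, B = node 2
Step 1 — V_th is the open-circuit voltage V_A - V_B (nothing connected across the terminals).
Nodal analysis, taking node 2 as the 0 V reference.
Source V1 fixes V_0 = 15 V.
KCL at each unknown node (sum of currents leaving = 0; resistances in Ω):
  Node 1: (V_1 - 15)/10 + (V_1 - 0)/200 = 0
Collecting terms: 0.105 × V_1 = 1.5  =>  V_1 = 14.29 V
V_th = V_1 - V_2 = 14.29 - 0 = 14.29 V
Step 2 — R_th: zero the source — replace V1 by a short circuit (node 2 merges into node 0) — and find the resistance seen between A (node 1) and B (node 0).
Reduce the network between node 1 (A) and node 0 (B) by series/parallel combination:
  Rp1 = R1 ‖ R2 (parallel, both between nodes 0 and 1) = 1/(1/10 + 1/200) = 9.524 Ω
R_th = 9.524 Ω

Final answer: V_th = 14.29 V, R_th = 9.524 Ω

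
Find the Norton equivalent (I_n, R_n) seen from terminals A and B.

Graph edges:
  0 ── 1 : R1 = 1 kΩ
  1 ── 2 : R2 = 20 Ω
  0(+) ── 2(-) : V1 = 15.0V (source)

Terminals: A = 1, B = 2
Find the Thévenin equivalent first; then I_n = V_th/R_th and R_n = R_th.
Step 1 — V_th is the open-circuit voltage V_A - V_B (nothing connected across the terminals).
Nodal analysis, taking node 2 as the 0 V reference.
Source V1 fixes V_0 = 15 V.
KCL at each unknown node (sum of currents leaving = 0; resistances in Ω):
  Node 1: (V_1 - 15)/1000 + (V_1 - 0)/20 = 0
Collecting terms: 0.051 × V_1 = 0.015  =>  V_1 = 0.2941 V
V_th = V_1 - V_2 = 0.2941 - 0 = 0.2941 V
Step 2 — R_th: zero the source — replace V1 by a short circuit (node 2 merges into node 0) — and find the resistance seen between A (node 1) and B (node 0).
Reduce the network between node 1 (A) and node 0 (B) by series/parallel combination:
  Rp1 = R1 ‖ R2 (parallel, both between nodes 0 and 1) = 1/(1/1000 + 1/20) = 19.61 Ω
R_th = 19.61 Ω
I_n = V_th/R_th = 0.2941/19.61 = 0.015 A, and R_n = R_th = 19.61 Ω

Final answer: I_n = 0.015 A, R_n = 19.61 Ω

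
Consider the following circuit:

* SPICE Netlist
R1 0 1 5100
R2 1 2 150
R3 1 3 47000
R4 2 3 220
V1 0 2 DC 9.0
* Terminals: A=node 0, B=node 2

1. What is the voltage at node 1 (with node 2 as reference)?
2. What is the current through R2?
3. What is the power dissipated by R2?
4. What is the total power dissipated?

Nodal analysis, taking node 2 as the 0 V reference.
Source V1 fixes V_0 = 9 V.
KCL at each unknown node (sum of currents leaving = 0; resistances in Ω):
  Node 1: (V_1 - 9)/5100 + (V_1 - 0)/150 + (V_1 - V_3)/47000 = 0
  Node 3: (V_3 - V_1)/47000 + (V_3 - 0)/220 = 0
Collecting terms (coefficients in siemens):
  0.006884·V_1 - 0.00002128·V_3 = 0.001765
  0.004567·V_3 - 0.00002128·V_1 = 0
Determinant D = (0.006884)(0.004567) - (-0.00002128)(-0.00002128) = 0.00003144
V_1 = [(0.001765)(0.004567) - (-0.00002128)(0)]/D = 0.2564 V
V_3 = [(0.006884)(0) - (0.001765)(-0.00002128)]/D = 0.001194 V
Part 1:
  Read off the nodal solution: V_1 = 0.2564 V
Part 2:
  I_R2 = (V_1 - V_2)/R2 = (0.2564 - 0)/150 = 0.001709 A
  Magnitude: I_R2 = 0.001709 A
Part 3:
  I_R2 = (V_1 - V_2)/R2 = (0.2564 - 0)/150 = 0.001709 A
  P_R2 = I_R2² × R2 = (0.001709)² × 150 = 0.0004381 W
Part 4:
  Power in each resistor, P = (ΔV)²/R:
    P_R1 = (9 - 0.2564)²/5100 = 0.01499 W
    P_R2 = (0.2564 - 0)²/150 = 0.0004381 W
    P_R3 = (0.2564 - 0.001194)²/47000 = 0.000001385 W
    P_R4 = (0 - 0.001194)²/220 = 0.000000006484 W
  P_total = P_R1 + P_R2 + P_R3 + P_R4 = 0.01543 W

Final answers:
1. V_1 = 0.2564 V
2. I_R2 = 0.001709 A
3. P_R2 = 0.0004381 W
4. P_total = 0.01543 W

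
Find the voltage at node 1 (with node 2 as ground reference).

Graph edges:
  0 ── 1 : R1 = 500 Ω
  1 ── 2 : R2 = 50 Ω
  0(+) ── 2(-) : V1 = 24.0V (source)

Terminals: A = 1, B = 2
Nodal analysis, taking node 2 as the 0 V reference.
Source V1 fixes V_0 = 24 V.
KCL at each unknown node (sum of currents leaving = 0; resistances in Ω):
  Node 1: (V_1 - 24)/500 + (V_1 - 0)/50 = 0
Collecting terms: 0.022 × V_1 = 0.048  =>  V_1 = 2.182 V
The requested potential is V_1 = 2.182 V.

Final answer: V_1 = 2.182 V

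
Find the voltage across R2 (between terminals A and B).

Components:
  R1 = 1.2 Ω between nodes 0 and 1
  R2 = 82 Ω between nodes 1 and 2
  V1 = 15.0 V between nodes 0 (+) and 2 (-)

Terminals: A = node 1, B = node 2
R1 and R2 are in series across V1 (node 0 → node 1 → node 2), and the output A–B is taken across R2, so this is a voltage divider.
Series current: I = V1/(R1 + R2) = 15/(1.2 + 82) = 15/83.2 = 0.1803 A
V_R2 = I × R2 = V1 × R2/(R1 + R2) = 15 × 82/83.2 = 14.78 V

Final answer: 14.78 V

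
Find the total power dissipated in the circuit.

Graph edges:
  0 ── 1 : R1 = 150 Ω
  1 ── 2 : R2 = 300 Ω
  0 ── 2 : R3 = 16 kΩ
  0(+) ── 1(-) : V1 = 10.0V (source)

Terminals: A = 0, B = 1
Nodal analysis, taking node 1 as the 0 V reference.
Source V1 fixes V_0 = 10 V.
KCL at each unknown node (sum of currents leaving = 0; resistances in Ω):
  Node 2: (V_2 - 0)/300 + (V_2 - 10)/16000 = 0
Collecting terms: 0.003396 × V_2 = 0.000625  =>  V_2 = 0.184 V
Power in each resistor, P = (ΔV)²/R:
  P_R1 = (10 - 0)²/150 = 0.6667 W
  P_R2 = (0 - 0.184)²/300 = 0.0001129 W
  P_R3 = (10 - 0.184)²/16000 = 0.006022 W
P_total = P_R1 + P_R2 + P_R3 = 0.6728 W

Final answer: 0.6728 W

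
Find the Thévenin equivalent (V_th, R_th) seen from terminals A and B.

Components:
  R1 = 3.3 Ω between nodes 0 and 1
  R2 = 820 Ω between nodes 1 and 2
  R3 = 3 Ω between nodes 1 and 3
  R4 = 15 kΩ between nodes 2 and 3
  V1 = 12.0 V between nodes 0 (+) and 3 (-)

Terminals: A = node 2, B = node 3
Step 1 — V_th is the open-circuit voltage V_A - V_B (nothing connected across the terminals).
Nodal analysis, taking node 3 as the 0 V reference.
Source V1 fixes V_0 = 12 V.
KCL at each unknown node (sum of currents leaving = 0; resistances in Ω):
  Node 1: (V_1 - 12)/3.3 + (V_1 - V_2)/820 + (V_1 - 0)/3 = 0
  Node 2: (V_2 - V_1)/820 + (V_2 - 0)/15000 = 0
Collecting terms (coefficients in siemens):
  0.6376·V_1 - 0.00122·V_2 = 3.636
  0.001286·V_2 - 0.00122·V_1 = 0
Determinant D = (0.6376)(0.001286) - (-0.00122)(-0.00122) = 0.0008186
V_1 = [(3.636)(0.001286) - (-0.00122)(0)]/D = 5.714 V
V_2 = [(0.6376)(0) - (3.636)(-0.00122)]/D = 5.418 V
V_th = V_2 - V_3 = 5.418 - 0 = 5.418 V
Step 2 — R_th: zero the source — replace V1 by a short circuit (node 3 merges into node 0) — and find the resistance seen between A (node 2) and B (node 0).
Reduce the network between node 2 (A) and node 0 (B) by series/parallel combination:
  Rp1 = R1 ‖ R3 (parallel, both between nodes 0 and 1) = 1/(1/3.3 + 1/3) = 1.571 Ω
  Rs1 = R2 + Rp1 (series, joined only at node 1) = 820 + 1.571 = 821.6 Ω
  Rp2 = R4 ‖ Rs1 (parallel, both between nodes 0 and 2) = 1/(1/15000 + 1/821.6) = 778.9 Ω
R_th = 778.9 Ω

Final answer: V_th = 5.418 V, R_th = 778.9 Ω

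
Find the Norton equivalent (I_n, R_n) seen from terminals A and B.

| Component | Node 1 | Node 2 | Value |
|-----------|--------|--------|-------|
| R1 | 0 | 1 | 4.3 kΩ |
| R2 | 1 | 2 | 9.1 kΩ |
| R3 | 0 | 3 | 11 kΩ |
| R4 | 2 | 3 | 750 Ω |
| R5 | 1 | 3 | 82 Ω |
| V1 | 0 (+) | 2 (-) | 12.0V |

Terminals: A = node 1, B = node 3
Find the Thévenin equivalent first; then I_n = V_th/R_th and R_n = R_th.
Step 1 — V_th is the open-circuit voltage V_A - V_B (nothing connected across the terminals).
Nodal analysis, taking node 2 as the 0 V reference.
Source V1 fixes V_0 = 12 V.
KCL at each unknown node (sum of currents leaving = 0; resistances in Ω):
  Node 1: (V_1 - 12)/4300 + (V_1 - 0)/9100 + (V_1 - V_3)/82 = 0
  Node 3: (V_3 - 12)/11000 + (V_3 - 0)/750 + (V_3 - V_1)/82 = 0
Collecting terms (coefficients in siemens):
  0.01254·V_1 - 0.0122·V_3 = 0.002791
  0.01362·V_3 - 0.0122·V_1 = 0.001091
Determinant D = (0.01254)(0.01362) - (-0.0122)(-0.0122) = 0.00002203
V_1 = [(0.002791)(0.01362) - (-0.0122)(0.001091)]/D = 2.329 V
V_3 = [(0.01254)(0.001091) - (0.002791)(-0.0122)]/D = 2.165 V
V_th = V_1 - V_3 = 2.329 - 2.165 = 0.1634 V
Step 2 — R_th: zero the source — replace V1 by a short circuit (node 2 merges into node 0) — and find the resistance seen between A (node 1) and B (node 3).
Reduce the network between node 1 (A) and node 3 (B) by series/parallel combination:
  Rp1 = R1 ‖ R2 (parallel, both between nodes 0 and 1) = 1/(1/4300 + 1/9100) = 2920 Ω
  Rp2 = R3 ‖ R4 (parallel, both between nodes 0 and 3) = 1/(1/11000 + 1/750) = 702.1 Ω
  Rs1 = Rp1 + Rp2 (series, joined only at node 0) = 2920 + 702.1 = 3622 Ω
  Rp3 = R5 ‖ Rs1 (parallel, both between nodes 1 and 3) = 1/(1/82 + 1/3622) = 80.18 Ω
R_th = 80.18 Ω
I_n = V_th/R_th = 0.1634/80.18 = 0.002038 A, and R_n = R_th = 80.18 Ω

Final answer: I_n = 0.002038 A, R_n = 80.18 Ω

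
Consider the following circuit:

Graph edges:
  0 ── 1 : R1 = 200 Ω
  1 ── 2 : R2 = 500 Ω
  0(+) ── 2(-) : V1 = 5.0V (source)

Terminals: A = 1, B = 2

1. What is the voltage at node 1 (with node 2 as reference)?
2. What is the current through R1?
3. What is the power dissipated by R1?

Nodal analysis, taking node 2 as the 0 V reference.
Source V1 fixes V_0 = 5 V.
KCL at each unknown node (sum of currents leaving = 0; resistances in Ω):
  Node 1: (V_1 - 5)/200 + (V_1 - 0)/500 = 0
Collecting terms: 0.007 × V_1 = 0.025  =>  V_1 = 3.571 V
Part 1:
  Read off the nodal solution: V_1 = 3.571 V
Part 2:
  I_R1 = (V_0 - V_1)/R1 = (5 - 3.571)/200 = 0.007143 A
  Magnitude: I_R1 = 0.007143 A
Part 3:
  I_R1 = (V_0 - V_1)/R1 = (5 - 3.571)/200 = 0.007143 A
  P_R1 = I_R1² × R1 = (0.007143)² × 200 = 0.0102 W

Final answers:
1. V_1 = 3.571 V
2. I_R1 = 0.007143 A
3. P_R1 = 0.0102 W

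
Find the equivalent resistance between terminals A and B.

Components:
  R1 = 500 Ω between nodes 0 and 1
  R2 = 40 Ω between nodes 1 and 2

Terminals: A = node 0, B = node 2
Reduce the network between node 0 (A) and node 2 (B) by series/parallel combination:
  Rs1 = R1 + R2 (series, joined only at node 1) = 500 + 40 = 540 Ω
R_eq = 540 Ω

Final answer: 540 Ω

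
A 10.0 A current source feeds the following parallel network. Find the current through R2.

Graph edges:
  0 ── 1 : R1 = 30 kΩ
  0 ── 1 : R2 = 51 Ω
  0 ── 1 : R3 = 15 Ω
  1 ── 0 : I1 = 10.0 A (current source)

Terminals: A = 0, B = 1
All resistors sit directly between nodes 0 and 1, so they are in parallel and share one voltage V; the full source current 10 A splits among them.
1/R_par = 1/30000 + 1/51 + 1/15 = 0.08631 S  =>  R_par = 11.59 Ω
V = I × R_par = 10 × 11.59 = 115.9 V
I_R2 = V/R2 = 115.9/51 = 2.272 A

Final answer: 2.272 A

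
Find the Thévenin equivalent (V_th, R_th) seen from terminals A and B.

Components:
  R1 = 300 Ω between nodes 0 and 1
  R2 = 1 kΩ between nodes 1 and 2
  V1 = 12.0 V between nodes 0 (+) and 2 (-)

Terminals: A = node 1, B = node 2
Step 1 — V_th is the open-circuit voltage V_A - V_B (nothing connected across the terminals).
Nodal analysis, taking node 2 as the 0 V reference.
Source V1 fixes V_0 = 12 V.
KCL at each unknown node (sum of currents leaving = 0; resistances in Ω):
  Node 1: (V_1 - 12)/300 + (V_1 - 0)/1000 = 0
Collecting terms: 0.004333 × V_1 = 0.04  =>  V_1 = 9.231 V
V_th = V_1 - V_2 = 9.231 - 0 = 9.231 V
Step 2 — R_th: zero the source — replace V1 by a short circuit (node 2 merges into node 0) — and find the resistance seen between A (node 1) and B (node 0).
Reduce the network between node 1 (A) and node 0 (B) by series/parallel combination:
  Rp1 = R1 ‖ R2 (parallel, both between nodes 0 and 1) = 1/(1/300 + 1/1000) = 230.8 Ω
R_th = 230.8 Ω

Final answer: V_th = 9.231 V, R_th = 230.8 Ω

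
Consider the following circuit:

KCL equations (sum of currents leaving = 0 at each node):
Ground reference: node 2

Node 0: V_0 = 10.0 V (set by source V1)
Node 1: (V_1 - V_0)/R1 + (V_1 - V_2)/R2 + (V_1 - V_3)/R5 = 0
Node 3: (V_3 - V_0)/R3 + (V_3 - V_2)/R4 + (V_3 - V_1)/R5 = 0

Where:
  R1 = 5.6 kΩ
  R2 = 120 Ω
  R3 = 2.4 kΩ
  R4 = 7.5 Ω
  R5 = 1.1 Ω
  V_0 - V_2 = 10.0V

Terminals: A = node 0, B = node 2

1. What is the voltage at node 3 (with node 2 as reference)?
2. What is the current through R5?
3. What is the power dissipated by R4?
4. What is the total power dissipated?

Nodal analysis, taking node 2 as the 0 V reference.
Source V1 fixes V_0 = 10 V.
KCL at each unknown node (sum of currents leaving = 0; resistances in Ω):
  Node 1: (V_1 - 10)/5600 + (V_1 - 0)/120 + (V_1 - V_3)/1.1 = 0
  Node 3: (V_3 - 10)/2400 + (V_3 - 0)/7.5 + (V_3 - V_1)/1.1 = 0
Collecting terms (coefficients in siemens):
  0.9176·V_1 - 0.9091·V_3 = 0.001786
  1.043·V_3 - 0.9091·V_1 = 0.004167
Determinant D = (0.9176)(1.043) - (-0.9091)(-0.9091) = 0.1305
V_1 = [(0.001786)(1.043) - (-0.9091)(0.004167)]/D = 0.04331 V
V_3 = [(0.9176)(0.004167) - (0.001786)(-0.9091)]/D = 0.04175 V
Part 1:
  Read off the nodal solution: V_3 = 0.04175 V
Part 2:
  I_R5 = (V_1 - V_3)/R5 = (0.04331 - 0.04175)/1.1 = 0.001417 A
  Magnitude: I_R5 = 0.001417 A
Part 3:
  I_R4 = (V_2 - V_3)/R4 = (0 - 0.04175)/7.5 = -0.005566 A
  P_R4 = I_R4² × R4 = (-0.005566)² × 7.5 = 0.0002324 W
Part 4:
  Power in each resistor, P = (ΔV)²/R:
    P_R1 = (10 - 0.04331)²/5600 = 0.0177 W
    P_R2 = (0.04331 - 0)²/120 = 0.00001563 W
    P_R3 = (10 - 0.04175)²/2400 = 0.04132 W
    P_R4 = (0 - 0.04175)²/7.5 = 0.0002324 W
    P_R5 = (0.04331 - 0.04175)²/1.1 = 0.000002209 W
  P_total = P_R1 + P_R2 + P_R3 + P_R4 + P_R5 = 0.05927 W

Final answers:
1. V_3 = 0.04175 V
2. I_R5 = 0.001417 A
3. P_R4 = 0.0002324 W
4. P_total = 0.05927 W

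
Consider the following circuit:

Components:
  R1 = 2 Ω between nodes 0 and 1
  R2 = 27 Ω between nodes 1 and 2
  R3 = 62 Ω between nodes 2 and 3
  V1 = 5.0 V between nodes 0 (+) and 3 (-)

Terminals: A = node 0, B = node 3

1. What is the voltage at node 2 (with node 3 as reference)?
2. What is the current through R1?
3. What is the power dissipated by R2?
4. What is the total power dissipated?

Nodal analysis, taking node 3 as the 0 V reference.
Source V1 fixes V_0 = 5 V.
KCL at each unknown node (sum of currents leaving = 0; resistances in Ω):
  Node 1: (V_1 - 5)/2 + (V_1 - V_2)/27 = 0
  Node 2: (V_2 - V_1)/27 + (V_2 - 0)/62 = 0
Collecting terms (coefficients in siemens):
  0.537·V_1 - 0.03704·V_2 = 2.5
  0.05317·V_2 - 0.03704·V_1 = 0
Determinant D = (0.537)(0.05317) - (-0.03704)(-0.03704) = 0.02718
V_1 = [(2.5)(0.05317) - (-0.03704)(0)]/D = 4.89 V
V_2 = [(0.537)(0) - (2.5)(-0.03704)]/D = 3.407 V
Part 1:
  Read off the nodal solution: V_2 = 3.407 V
Part 2:
  I_R1 = (V_0 - V_1)/R1 = (5 - 4.89)/2 = 0.05495 A
  Magnitude: I_R1 = 0.05495 A
Part 3:
  I_R2 = (V_1 - V_2)/R2 = (4.89 - 3.407)/27 = 0.05495 A
  P_R2 = I_R2² × R2 = (0.05495)² × 27 = 0.08151 W
Part 4:
  Power in each resistor, P = (ΔV)²/R:
    P_R1 = (5 - 4.89)²/2 = 0.006038 W
    P_R2 = (4.89 - 3.407)²/27 = 0.08151 W
    P_R3 = (3.407 - 0)²/62 = 0.1872 W
  P_total = P_R1 + P_R2 + P_R3 = 0.2747 W

Final answers:
1. V_2 = 3.407 V
2. I_R1 = 0.05495 A
3. P_R2 = 0.08151 W
4. P_total = 0.2747 W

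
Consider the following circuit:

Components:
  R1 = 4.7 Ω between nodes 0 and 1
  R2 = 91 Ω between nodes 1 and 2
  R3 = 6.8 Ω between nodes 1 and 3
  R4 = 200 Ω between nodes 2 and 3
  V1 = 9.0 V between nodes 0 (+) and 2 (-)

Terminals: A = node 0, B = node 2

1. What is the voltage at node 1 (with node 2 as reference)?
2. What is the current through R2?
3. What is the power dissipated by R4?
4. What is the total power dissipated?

Nodal analysis, taking node 2 as the 0 V reference.
Source V1 fixes V_0 = 9 V.
KCL at each unknown node (sum of currents leaving = 0; resistances in Ω):
  Node 1: (V_1 - 9)/4.7 + (V_1 - 0)/91 + (V_1 - V_3)/6.8 = 0
  Node 3: (V_3 - V_1)/6.8 + (V_3 - 0)/200 = 0
Collecting terms (coefficients in siemens):
  0.3708·V_1 - 0.1471·V_3 = 1.915
  0.1521·V_3 - 0.1471·V_1 = 0
Determinant D = (0.3708)(0.1521) - (-0.1471)(-0.1471) = 0.03476
V_1 = [(1.915)(0.1521) - (-0.1471)(0)]/D = 8.377 V
V_3 = [(0.3708)(0) - (1.915)(-0.1471)]/D = 8.102 V
Part 1:
  Read off the nodal solution: V_1 = 8.377 V
Part 2:
  I_R2 = (V_1 - V_2)/R2 = (8.377 - 0)/91 = 0.09205 A
  Magnitude: I_R2 = 0.09205 A
Part 3:
  I_R4 = (V_2 - V_3)/R4 = (0 - 8.102)/200 = -0.04051 A
  P_R4 = I_R4² × R4 = (-0.04051)² × 200 = 0.3282 W
Part 4:
  Power in each resistor, P = (ΔV)²/R:
    P_R1 = (9 - 8.377)²/4.7 = 0.08259 W
    P_R2 = (8.377 - 0)²/91 = 0.7711 W
    P_R3 = (8.377 - 8.102)²/6.8 = 0.01116 W
    P_R4 = (0 - 8.102)²/200 = 0.3282 W
  P_total = P_R1 + P_R2 + P_R3 + P_R4 = 1.193 W

Final answers:
1. V_1 = 8.377 V
2. I_R2 = 0.09205 A
3. P_R4 = 0.3282 W
4. P_total = 1.193 W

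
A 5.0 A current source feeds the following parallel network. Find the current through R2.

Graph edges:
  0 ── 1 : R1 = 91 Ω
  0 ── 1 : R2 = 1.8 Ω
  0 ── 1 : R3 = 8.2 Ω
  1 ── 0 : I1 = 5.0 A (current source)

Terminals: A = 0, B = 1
All resistors sit directly between nodes 0 and 1, so they are in parallel and share one voltage V; the full source current 5 A splits among them.
1/R_par = 1/91 + 1/1.8 + 1/8.2 = 0.6885 S  =>  R_par = 1.452 Ω
V = I × R_par = 5 × 1.452 = 7.262 V
I_R2 = V/R2 = 7.262/1.8 = 4.035 A

Final answer: 4.035 A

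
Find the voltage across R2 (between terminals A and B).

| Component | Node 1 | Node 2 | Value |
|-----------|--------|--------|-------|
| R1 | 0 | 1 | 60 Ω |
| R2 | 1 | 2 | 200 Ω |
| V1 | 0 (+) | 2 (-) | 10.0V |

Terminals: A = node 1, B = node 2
R1 and R2 are in series across V1 (node 0 → node 1 → node 2), and the output A–B is taken across R2, so this is a voltage divider.
Series current: I = V1/(R1 + R2) = 10/(60 + 200) = 10/260 = 0.03846 A
V_R2 = I × R2 = V1 × R2/(R1 + R2) = 10 × 200/260 = 7.692 V

Final answer: 7.692 V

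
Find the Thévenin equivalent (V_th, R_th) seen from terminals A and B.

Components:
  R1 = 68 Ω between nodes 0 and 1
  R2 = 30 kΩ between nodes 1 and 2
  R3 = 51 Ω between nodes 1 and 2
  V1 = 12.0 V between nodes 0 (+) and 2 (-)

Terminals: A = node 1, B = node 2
Step 1 — V_th is the open-circuit voltage V_A - V_B (nothing connected across the terminals).
Nodal analysis, taking node 2 as the 0 V reference.
Source V1 fixes V_0 = 12 V.
KCL at each unknown node (sum of currents leaving = 0; resistances in Ω):
  Node 1: (V_1 - 12)/68 + (V_1 - 0)/30000 + (V_1 - 0)/51 = 0
Collecting terms: 0.03435 × V_1 = 0.1765  =>  V_1 = 5.138 V
V_th = V_1 - V_2 = 5.138 - 0 = 5.138 V
Step 2 — R_th: zero the source — replace V1 by a short circuit (node 2 merges into node 0) — and find the resistance seen between A (node 1) and B (node 0).
Reduce the network between node 1 (A) and node 0 (B) by series/parallel combination:
  Rp1 = R1 ‖ R2 ‖ R3 (parallel, all between nodes 0 and 1) = 1/(1/68 + 1/30000 + 1/51) = 29.11 Ω
R_th = 29.11 Ω

Final answer: V_th = 5.138 V, R_th = 29.11 Ω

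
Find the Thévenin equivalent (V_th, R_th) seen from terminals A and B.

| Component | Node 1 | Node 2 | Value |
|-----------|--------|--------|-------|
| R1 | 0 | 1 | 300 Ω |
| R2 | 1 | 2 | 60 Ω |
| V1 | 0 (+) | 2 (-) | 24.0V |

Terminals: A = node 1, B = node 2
Step 1 — V_th is the open-circuit voltage V_A - V_B (nothing connected across the terminals).
Nodal analysis, taking node 2 as the 0 V reference.
Source V1 fixes V_0 = 24 V.
KCL at each unknown node (sum of currents leaving = 0; resistances in Ω):
  Node 1: (V_1 - 24)/300 + (V_1 - 0)/60 = 0
Collecting terms: 0.02 × V_1 = 0.08  =>  V_1 = 4 V
V_th = V_1 - V_2 = 4 - 0 = 4 V
Step 2 — R_th: zero the source — replace V1 by a short circuit (node 2 merges into node 0) — and find the resistance seen between A (node 1) and B (node 0).
Reduce the network between node 1 (A) and node 0 (B) by series/parallel combination:
  Rp1 = R1 ‖ R2 (parallel, both between nodes 0 and 1) = 1/(1/300 + 1/60) = 50 Ω
R_th = 50 Ω

Final answer: V_th = 4 V, R_th = 50 Ω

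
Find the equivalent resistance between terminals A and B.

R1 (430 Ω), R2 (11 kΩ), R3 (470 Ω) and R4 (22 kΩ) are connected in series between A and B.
Reduce the network between node 0 (A) and node 4 (B) by series/parallel combination:
  Rs1 = R1 + R2 (series, joined only at node 1) = 430 + 11000 = 11430 Ω
  Rs2 = R3 + Rs1 (series, joined only at node 2) = 470 + 11430 = 11900 Ω
  Rs3 = R4 + Rs2 (series, joined only at node 3) = 22000 + 11900 = 33900 Ω
R_eq = 33.9 kΩ

Final answer: 33.9 kΩ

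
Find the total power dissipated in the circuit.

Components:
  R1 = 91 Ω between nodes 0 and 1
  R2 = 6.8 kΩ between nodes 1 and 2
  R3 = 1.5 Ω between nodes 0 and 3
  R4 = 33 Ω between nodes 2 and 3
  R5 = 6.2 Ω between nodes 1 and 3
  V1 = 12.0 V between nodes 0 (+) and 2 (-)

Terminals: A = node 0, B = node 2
Nodal analysis, taking node 2 as the 0 V reference.
Source V1 fixes V_0 = 12 V.
KCL at each unknown node (sum of currents leaving = 0; resistances in Ω):
  Node 1: (V_1 - 12)/91 + (V_1 - 0)/6800 + (V_1 - V_3)/6.2 = 0
  Node 3: (V_3 - 12)/1.5 + (V_3 - 0)/33 + (V_3 - V_1)/6.2 = 0
Collecting terms (coefficients in siemens):
  0.1724·V_1 - 0.1613·V_3 = 0.1319
  0.8583·V_3 - 0.1613·V_1 = 8
Determinant D = (0.1724)(0.8583) - (-0.1613)(-0.1613) = 0.122
V_1 = [(0.1319)(0.8583) - (-0.1613)(8)]/D = 11.51 V
V_3 = [(0.1724)(8) - (0.1319)(-0.1613)]/D = 11.48 V
Power in each resistor, P = (ΔV)²/R:
  P_R1 = (12 - 11.51)²/91 = 0.002674 W
  P_R2 = (11.51 - 0)²/6800 = 0.01947 W
  P_R3 = (12 - 11.48)²/1.5 = 0.1778 W
  P_R4 = (0 - 11.48)²/33 = 3.996 W
  P_R5 = (11.51 - 11.48)²/6.2 = 0.00008619 W
P_total = P_R1 + P_R2 + P_R3 + P_R4 + P_R5 = 4.196 W

Final answer: 4.196 W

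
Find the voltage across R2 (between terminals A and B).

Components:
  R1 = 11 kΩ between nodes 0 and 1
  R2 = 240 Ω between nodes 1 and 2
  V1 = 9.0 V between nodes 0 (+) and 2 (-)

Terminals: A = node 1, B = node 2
R1 and R2 are in series across V1 (node 0 → node 1 → node 2), and the output A–B is taken across R2, so this is a voltage divider.
Series current: I = V1/(R1 + R2) = 9/(11000 + 240) = 9/11240 = 0.0008007 A
V_R2 = I × R2 = V1 × R2/(R1 + R2) = 9 × 240/11240 = 0.1922 V

Final answer: 0.1922 V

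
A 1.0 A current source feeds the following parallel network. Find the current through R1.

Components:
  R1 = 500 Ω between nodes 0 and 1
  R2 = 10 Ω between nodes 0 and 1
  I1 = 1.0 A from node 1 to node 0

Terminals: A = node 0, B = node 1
All resistors sit directly between nodes 0 and 1, so they are in parallel and share one voltage V; the full source current 1 A splits among them.
1/R_par = 1/500 + 1/10 = 0.102 S  =>  R_par = 9.804 Ω
V = I × R_par = 1 × 9.804 = 9.804 V
I_R1 = V/R1 = 9.804/500 = 0.01961 A

Final answer: 0.01961 A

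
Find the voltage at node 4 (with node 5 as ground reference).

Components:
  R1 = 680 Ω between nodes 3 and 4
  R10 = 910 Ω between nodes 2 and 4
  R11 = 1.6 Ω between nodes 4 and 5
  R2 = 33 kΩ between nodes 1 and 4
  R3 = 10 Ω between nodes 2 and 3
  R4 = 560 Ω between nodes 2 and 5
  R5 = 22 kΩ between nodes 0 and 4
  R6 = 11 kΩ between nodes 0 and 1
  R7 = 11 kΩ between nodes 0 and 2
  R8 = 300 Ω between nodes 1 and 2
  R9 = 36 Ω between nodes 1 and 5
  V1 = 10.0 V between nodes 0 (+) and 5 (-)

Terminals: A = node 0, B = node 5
Nodal analysis, taking node 5 as the 0 V reference.
Source V1 fixes V_0 = 10 V.
KCL at each unknown node (sum of currents leaving = 0; resistances in Ω):
  Node 1: (V_1 - V_4)/33000 + (V_1 - 10)/11000 + (V_1 - V_2)/300 + (V_1 - 0)/36 = 0
  Node 2: (V_2 - V_3)/10 + (V_2 - 0)/560 + (V_2 - 10)/11000 + (V_2 - V_1)/300 + (V_2 - V_4)/910 = 0
  Node 3: (V_3 - V_4)/680 + (V_3 - V_2)/10 = 0
  Node 4: (V_4 - V_3)/680 + (V_4 - V_1)/33000 + (V_4 - 10)/22000 + (V_4 - V_2)/910 + (V_4 - 0)/1.6 = 0
Collecting terms (coefficients in siemens):
  0.03123·V_1 - 0.003333·V_2 - 0.0000303·V_4 = 0.0009091
  0.1063·V_2 - 0.003333·V_1 - 0.1·V_3 - 0.001099·V_4 = 0.0009091
  0.1015·V_3 - 0.1·V_2 - 0.001471·V_4 = 0
  0.6276·V_4 - 0.0000303·V_1 - 0.001099·V_2 - 0.001471·V_3 = 0.0004545
Solving these 4 simultaneous equations (Gaussian elimination) gives:
  V_1 = 0.04366 V, V_2 = 0.1364 V, V_3 = 0.1344 V, V_4 = 0.00128 V
The requested potential is V_4 = 0.00128 V.

Final answer: V_4 = 0.00128 V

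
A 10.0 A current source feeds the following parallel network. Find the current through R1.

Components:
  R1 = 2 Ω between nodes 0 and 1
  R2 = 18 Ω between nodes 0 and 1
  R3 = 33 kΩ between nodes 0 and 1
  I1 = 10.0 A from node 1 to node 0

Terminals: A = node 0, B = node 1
All resistors sit directly between nodes 0 and 1, so they are in parallel and share one voltage V; the full source current 10 A splits among them.
1/R_par = 1/2 + 1/18 + 1/33000 = 0.5556 S  =>  R_par = 1.8 Ω
V = I × R_par = 10 × 1.8 = 18 V
I_R1 = V/R1 = 18/2 = 9 A

Final answer: 9 A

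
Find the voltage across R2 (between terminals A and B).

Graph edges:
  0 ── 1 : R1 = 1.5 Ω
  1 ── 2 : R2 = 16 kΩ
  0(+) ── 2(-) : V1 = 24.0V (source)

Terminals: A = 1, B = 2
R1 and R2 are in series across V1 (node 0 → node 1 → node 2), and the output A–B is taken across R2, so this is a voltage divider.
Series current: I = V1/(R1 + R2) = 24/(1.5 + 16000) = 24/16000 = 0.0015 A
V_R2 = I × R2 = V1 × R2/(R1 + R2) = 24 × 16000/16000 = 24 V

Final answer: 24 V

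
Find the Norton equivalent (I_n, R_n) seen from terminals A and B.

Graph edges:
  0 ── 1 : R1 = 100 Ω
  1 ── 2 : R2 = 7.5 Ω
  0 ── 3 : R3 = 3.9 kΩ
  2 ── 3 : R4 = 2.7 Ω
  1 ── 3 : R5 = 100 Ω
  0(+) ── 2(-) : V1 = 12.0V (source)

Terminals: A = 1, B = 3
Find the Thévenin equivalent first; then I_n = V_th/R_th and R_n = R_th.
Step 1 — V_th is the open-circuit voltage V_A - V_B (nothing connected across the terminals).
Nodal analysis, taking node 2 as the 0 V reference.
Source V1 fixes V_0 = 12 V.
KCL at each unknown node (sum of currents leaving = 0; resistances in Ω):
  Node 1: (V_1 - 12)/100 + (V_1 - 0)/7.5 + (V_1 - V_3)/100 = 0
  Node 3: (V_3 - 12)/3900 + (V_3 - 0)/2.7 + (V_3 - V_1)/100 = 0
Collecting terms (coefficients in siemens):
  0.1533·V_1 - 0.01·V_3 = 0.12
  0.3806·V_3 - 0.01·V_1 = 0.003077
Determinant D = (0.1533)(0.3806) - (-0.01)(-0.01) = 0.05826
V_1 = [(0.12)(0.3806) - (-0.01)(0.003077)]/D = 0.7845 V
V_3 = [(0.1533)(0.003077) - (0.12)(-0.01)]/D = 0.02869 V
V_th = V_1 - V_3 = 0.7845 - 0.02869 = 0.7558 V
Step 2 — R_th: zero the source — replace V1 by a short circuit (node 2 merges into node 0) — and find the resistance seen between A (node 1) and B (node 3).
Reduce the network between node 1 (A) and node 3 (B) by series/parallel combination:
  Rp1 = R1 ‖ R2 (parallel, both between nodes 0 and 1) = 1/(1/100 + 1/7.5) = 6.977 Ω
  Rp2 = R3 ‖ R4 (parallel, both between nodes 0 and 3) = 1/(1/3900 + 1/2.7) = 2.698 Ω
  Rs1 = Rp1 + Rp2 (series, joined only at node 0) = 6.977 + 2.698 = 9.675 Ω
  Rp3 = R5 ‖ Rs1 (parallel, both between nodes 1 and 3) = 1/(1/100 + 1/9.675) = 8.821 Ω
R_th = 8.821 Ω
I_n = V_th/R_th = 0.7558/8.821 = 0.08568 A, and R_n = R_th = 8.821 Ω

Final answer: I_n = 0.08568 A, R_n = 8.821 Ω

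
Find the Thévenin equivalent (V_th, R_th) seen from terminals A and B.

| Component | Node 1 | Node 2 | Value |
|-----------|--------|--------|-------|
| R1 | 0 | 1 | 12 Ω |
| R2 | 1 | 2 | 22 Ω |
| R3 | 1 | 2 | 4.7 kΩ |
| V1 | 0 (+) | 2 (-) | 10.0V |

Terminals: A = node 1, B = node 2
Step 1 — V_th is the open-circuit voltage V_A - V_B (nothing connected across the terminals).
Nodal analysis, taking node 2 as the 0 V reference.
Source V1 fixes V_0 = 10 V.
KCL at each unknown node (sum of currents leaving = 0; resistances in Ω):
  Node 1: (V_1 - 10)/12 + (V_1 - 0)/22 + (V_1 - 0)/4700 = 0
Collecting terms: 0.129 × V_1 = 0.8333  =>  V_1 = 6.46 V
V_th = V_1 - V_2 = 6.46 - 0 = 6.46 V
Step 2 — R_th: zero the source — replace V1 by a short circuit (node 2 merges into node 0) — and find the resistance seen between A (node 1) and B (node 0).
Reduce the network between node 1 (A) and node 0 (B) by series/parallel combination:
  Rp1 = R1 ‖ R2 ‖ R3 (parallel, all between nodes 0 and 1) = 1/(1/12 + 1/22 + 1/4700) = 7.752 Ω
R_th = 7.752 Ω

Final answer: V_th = 6.46 V, R_th = 7.752 Ω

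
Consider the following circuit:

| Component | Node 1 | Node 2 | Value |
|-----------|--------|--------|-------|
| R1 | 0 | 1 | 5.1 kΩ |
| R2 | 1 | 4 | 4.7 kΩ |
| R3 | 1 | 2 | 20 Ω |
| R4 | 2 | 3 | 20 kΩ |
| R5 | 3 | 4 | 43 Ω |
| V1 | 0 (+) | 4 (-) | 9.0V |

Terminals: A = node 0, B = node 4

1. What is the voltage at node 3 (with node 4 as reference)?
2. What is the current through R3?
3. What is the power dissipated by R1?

Nodal analysis, taking node 4 as the 0 V reference.
Source V1 fixes V_0 = 9 V.
KCL at each unknown node (sum of currents leaving = 0; resistances in Ω):
  Node 1: (V_1 - 9)/5100 + (V_1 - 0)/4700 + (V_1 - V_2)/20 = 0
  Node 2: (V_2 - V_1)/20 + (V_2 - V_3)/20000 = 0
  Node 3: (V_3 - V_2)/20000 + (V_3 - 0)/43 = 0
Collecting terms (coefficients in siemens):
  0.05041·V_1 - 0.05·V_2 = 0.001765
  0.05005·V_2 - 0.05·V_1 - 0.00005·V_3 = 0
  0.02331·V_3 - 0.00005·V_2 = 0
Solving these 3 simultaneous equations (Gaussian elimination) gives:
  V_1 = 3.847 V, V_2 = 3.843 V, V_3 = 0.008246 V
Part 1:
  Read off the nodal solution: V_3 = 0.008246 V
Part 2:
  I_R3 = (V_1 - V_2)/R3 = (3.847 - 3.843)/20 = 0.0001918 A
  Magnitude: I_R3 = 0.0001918 A
Part 3:
  I_R1 = (V_0 - V_1)/R1 = (9 - 3.847)/5100 = 0.00101 A
  P_R1 = I_R1² × R1 = (0.00101)² × 5100 = 0.005206 W

Final answers:
1. V_3 = 0.008246 V
2. I_R3 = 0.0001918 A
3. P_R1 = 0.005206 W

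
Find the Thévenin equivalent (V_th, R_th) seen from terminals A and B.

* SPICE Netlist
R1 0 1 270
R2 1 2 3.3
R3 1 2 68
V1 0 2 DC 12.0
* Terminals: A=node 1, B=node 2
Step 1 — V_th is the open-circuit voltage V_A - V_B (nothing connected across the terminals).
Nodal analysis, taking node 2 as the 0 V reference.
Source V1 fixes V_0 = 12 V.
KCL at each unknown node (sum of currents leaving = 0; resistances in Ω):
  Node 1: (V_1 - 12)/270 + (V_1 - 0)/3.3 + (V_1 - 0)/68 = 0
Collecting terms: 0.3214 × V_1 = 0.04444  =>  V_1 = 0.1383 V
V_th = V_1 - V_2 = 0.1383 - 0 = 0.1383 V
Step 2 — R_th: zero the source — replace V1 by a short circuit (node 2 merges into node 0) — and find the resistance seen between A (node 1) and B (node 0).
Reduce the network between node 1 (A) and node 0 (B) by series/parallel combination:
  Rp1 = R1 ‖ R2 ‖ R3 (parallel, all between nodes 0 and 1) = 1/(1/270 + 1/3.3 + 1/68) = 3.111 Ω
R_th = 3.111 Ω

Final answer: V_th = 0.1383 V, R_th = 3.111 Ω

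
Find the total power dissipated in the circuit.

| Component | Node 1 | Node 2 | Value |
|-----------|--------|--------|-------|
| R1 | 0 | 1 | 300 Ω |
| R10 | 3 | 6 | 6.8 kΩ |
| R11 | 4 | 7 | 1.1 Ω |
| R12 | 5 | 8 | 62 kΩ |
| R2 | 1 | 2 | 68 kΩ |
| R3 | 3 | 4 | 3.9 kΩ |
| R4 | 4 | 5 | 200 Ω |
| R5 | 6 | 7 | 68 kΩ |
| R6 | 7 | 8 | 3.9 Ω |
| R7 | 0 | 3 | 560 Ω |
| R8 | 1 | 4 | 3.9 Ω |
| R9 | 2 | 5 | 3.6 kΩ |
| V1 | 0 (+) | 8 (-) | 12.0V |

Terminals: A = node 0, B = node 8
Nodal analysis, taking node 8 as the 0 V reference.
Source V1 fixes V_0 = 12 V.
KCL at each unknown node (sum of currents leaving = 0; resistances in Ω):
  Node 1: (V_1 - 12)/300 + (V_1 - V_2)/68000 + (V_1 - V_4)/3.9 = 0
  Node 2: (V_2 - V_1)/68000 + (V_2 - V_5)/3600 = 0
  Node 3: (V_3 - V_4)/3900 + (V_3 - 12)/560 + (V_3 - V_6)/6800 = 0
  Node 4: (V_4 - V_3)/3900 + (V_4 - V_5)/200 + (V_4 - V_1)/3.9 + (V_4 - V_7)/1.1 = 0
  Node 5: (V_5 - V_4)/200 + (V_5 - V_2)/3600 + (V_5 - 0)/62000 = 0
  Node 6: (V_6 - V_7)/68000 + (V_6 - V_3)/6800 = 0
  Node 7: (V_7 - V_6)/68000 + (V_7 - 0)/3.9 + (V_7 - V_4)/1.1 = 0
Collecting terms (coefficients in siemens):
  0.2598·V_1 - 0.00001471·V_2 - 0.2564·V_4 = 0.04
  0.0002925·V_2 - 0.00001471·V_1 - 0.0002778·V_5 = 0
  0.002189·V_3 - 0.0002564·V_4 - 0.0001471·V_6 = 0.02143
  1.171·V_4 - 0.2564·V_1 - 0.0002564·V_3 - 0.005·V_5 - 0.9091·V_7 = 0
  0.005294·V_5 - 0.0002778·V_2 - 0.005·V_4 = 0
  0.0001618·V_6 - 0.0001471·V_3 - 0.00001471·V_7 = 0
  1.166·V_7 - 0.9091·V_4 - 0.00001471·V_6 = 0
Solving these 7 simultaneous equations (Gaussian elimination) gives:
  V_1 = 0.359 V, V_2 = 0.215 V, V_3 = 10.45 V, V_4 = 0.2077 V
  V_5 = 0.2074 V, V_6 = 9.517 V, V_7 = 0.1621 V
Power in each resistor, P = (ΔV)²/R:
  P_R1 = (12 - 0.359)²/300 = 0.4517 W
  P_R2 = (0.359 - 0.215)²/68000 = 0.0000003047 W
  P_R3 = (10.45 - 0.2077)²/3900 = 0.02691 W
  P_R4 = (0.2077 - 0.2074)²/200 = 0.0000000003019 W
  P_R5 = (9.517 - 0.1621)²/68000 = 0.001287 W
  P_R6 = (0.1621 - 0)²/3.9 = 0.006738 W
  P_R7 = (12 - 10.45)²/560 = 0.004279 W
  P_R8 = (0.359 - 0.2077)²/3.9 = 0.005872 W
  P_R9 = (0.215 - 0.2074)²/3600 = 0.00000001613 W
  P_R10 = (10.45 - 9.517)²/6800 = 0.0001287 W
  P_R11 = (0.2077 - 0.1621)²/1.1 = 0.001888 W
  P_R12 = (0.2074 - 0)²/62000 = 0.000000694 W
P_total = P_R1 + P_R2 + P_R3 + P_R4 + P_R5 + P_R6 + P_R7 + P_R8 + P_R9 + P_R10 + P_R11 + P_R12 = 0.4988 W

Final answer: 0.4988 W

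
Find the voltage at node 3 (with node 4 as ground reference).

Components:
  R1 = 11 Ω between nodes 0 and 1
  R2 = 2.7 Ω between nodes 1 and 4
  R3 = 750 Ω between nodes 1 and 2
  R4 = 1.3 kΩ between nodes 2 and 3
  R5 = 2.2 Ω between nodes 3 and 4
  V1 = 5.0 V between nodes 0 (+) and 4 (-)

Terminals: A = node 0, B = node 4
Nodal analysis, taking node 4 as the 0 V reference.
Source V1 fixes V_0 = 5 V.
KCL at each unknown node (sum of currents leaving = 0; resistances in Ω):
  Node 1: (V_1 - 5)/11 + (V_1 - 0)/2.7 + (V_1 - V_2)/750 = 0
  Node 2: (V_2 - V_1)/750 + (V_2 - V_3)/1300 = 0
  Node 3: (V_3 - V_2)/1300 + (V_3 - 0)/2.2 = 0
Collecting terms (coefficients in siemens):
  0.4626·V_1 - 0.001333·V_2 = 0.4545
  0.002103·V_2 - 0.001333·V_1 - 0.0007692·V_3 = 0
  0.4553·V_3 - 0.0007692·V_2 = 0
Solving these 3 simultaneous equations (Gaussian elimination) gives:
  V_1 = 0.9844 V, V_2 = 0.6246 V, V_3 = 0.001055 V
The requested potential is V_3 = 0.001055 V.

Final answer: V_3 = 0.001055 V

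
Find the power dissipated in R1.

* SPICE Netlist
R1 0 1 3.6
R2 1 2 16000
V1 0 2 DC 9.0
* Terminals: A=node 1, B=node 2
Nodal analysis, taking node 2 as the 0 V reference.
Source V1 fixes V_0 = 9 V.
KCL at each unknown node (sum of currents leaving = 0; resistances in Ω):
  Node 1: (V_1 - 9)/3.6 + (V_1 - 0)/16000 = 0
Collecting terms: 0.2778 × V_1 = 2.5  =>  V_1 = 8.998 V
I_R1 = (V_0 - V_1)/R1 = (9 - 8.998)/3.6 = 0.0005624 A
P_R1 = I_R1² × R1 = (0.0005624)² × 3.6 = 0.000001139 W

Final answer: 1.139e-06 W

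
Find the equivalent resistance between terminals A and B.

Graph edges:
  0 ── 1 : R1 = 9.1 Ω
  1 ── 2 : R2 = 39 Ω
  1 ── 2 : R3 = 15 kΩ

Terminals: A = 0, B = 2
Reduce the network between node 0 (A) and node 2 (B) by series/parallel combination:
  Rp1 = R2 ‖ R3 (parallel, both between nodes 1 and 2) = 1/(1/39 + 1/15000) = 38.9 Ω
  Rs1 = R1 + Rp1 (series, joined only at node 1) = 9.1 + 38.9 = 48 Ω
R_eq = 48 Ω

Final answer: 48 Ω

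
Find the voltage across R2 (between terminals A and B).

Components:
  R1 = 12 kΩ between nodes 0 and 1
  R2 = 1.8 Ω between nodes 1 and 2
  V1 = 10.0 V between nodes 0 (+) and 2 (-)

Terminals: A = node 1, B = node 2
R1 and R2 are in series across V1 (node 0 → node 1 → node 2), and the output A–B is taken across R2, so this is a voltage divider.
Series current: I = V1/(R1 + R2) = 10/(12000 + 1.8) = 10/12000 = 0.0008332 A
V_R2 = I × R2 = V1 × R2/(R1 + R2) = 10 × 1.8/12000 = 0.0015 V

Final answer: 0.0015 V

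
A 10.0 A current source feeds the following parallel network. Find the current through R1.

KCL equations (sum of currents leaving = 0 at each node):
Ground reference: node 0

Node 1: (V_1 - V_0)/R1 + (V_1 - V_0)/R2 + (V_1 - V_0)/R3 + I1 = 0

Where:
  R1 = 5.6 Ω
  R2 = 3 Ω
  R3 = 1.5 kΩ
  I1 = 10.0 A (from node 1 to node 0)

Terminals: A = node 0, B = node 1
All resistors sit directly between nodes 0 and 1, so they are in parallel and share one voltage V; the full source current 10 A splits among them.
1/R_par = 1/5.6 + 1/3 + 1/1500 = 0.5126 S  =>  R_par = 1.951 Ω
V = I × R_par = 10 × 1.951 = 19.51 V
I_R1 = V/R1 = 19.51/5.6 = 3.484 A

Final answer: 3.484 A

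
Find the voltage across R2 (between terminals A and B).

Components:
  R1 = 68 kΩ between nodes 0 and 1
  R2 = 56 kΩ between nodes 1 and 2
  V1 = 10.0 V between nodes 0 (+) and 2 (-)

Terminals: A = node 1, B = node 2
R1 and R2 are in series across V1 (node 0 → node 1 → node 2), and the output A–B is taken across R2, so this is a voltage divider.
Series current: I = V1/(R1 + R2) = 10/(68000 + 56000) = 10/124000 = 0.00008065 A
V_R2 = I × R2 = V1 × R2/(R1 + R2) = 10 × 56000/124000 = 4.516 V

Final answer: 4.516 V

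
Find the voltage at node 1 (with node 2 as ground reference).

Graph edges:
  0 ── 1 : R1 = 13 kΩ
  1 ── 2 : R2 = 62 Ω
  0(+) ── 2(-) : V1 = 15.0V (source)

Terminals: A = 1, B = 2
Nodal analysis, taking node 2 as the 0 V reference.
Source V1 fixes V_0 = 15 V.
KCL at each unknown node (sum of currents leaving = 0; resistances in Ω):
  Node 1: (V_1 - 15)/13000 + (V_1 - 0)/62 = 0
Collecting terms: 0.01621 × V_1 = 0.001154  =>  V_1 = 0.0712 V
The requested potential is V_1 = 0.0712 V.

Final answer: V_1 = 0.0712 V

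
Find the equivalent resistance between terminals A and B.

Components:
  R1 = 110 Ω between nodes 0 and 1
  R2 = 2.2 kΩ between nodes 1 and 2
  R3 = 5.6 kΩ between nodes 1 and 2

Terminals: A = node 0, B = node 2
Reduce the network between node 0 (A) and node 2 (B) by series/parallel combination:
  Rp1 = R2 ‖ R3 (parallel, both between nodes 1 and 2) = 1/(1/2200 + 1/5600) = 1579 Ω
  Rs1 = R1 + Rp1 (series, joined only at node 1) = 110 + 1579 = 1689 Ω
R_eq = 1.689 kΩ

Final answer: 1.689 kΩ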